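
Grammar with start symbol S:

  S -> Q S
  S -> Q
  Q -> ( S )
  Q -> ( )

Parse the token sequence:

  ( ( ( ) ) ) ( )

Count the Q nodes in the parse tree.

[S [Q ( [S [Q ( [S [Q ( )]] )]] )] [S [Q ( )]]]

4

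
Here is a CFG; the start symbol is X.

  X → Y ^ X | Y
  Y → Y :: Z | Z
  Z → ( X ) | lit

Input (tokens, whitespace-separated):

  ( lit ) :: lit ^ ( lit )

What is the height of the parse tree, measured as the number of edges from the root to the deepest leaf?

7

[X [Y [Y [Z ( [X [Y [Z lit]]] )]] :: [Z lit]] ^ [X [Y [Z ( [X [Y [Z lit]]] )]]]]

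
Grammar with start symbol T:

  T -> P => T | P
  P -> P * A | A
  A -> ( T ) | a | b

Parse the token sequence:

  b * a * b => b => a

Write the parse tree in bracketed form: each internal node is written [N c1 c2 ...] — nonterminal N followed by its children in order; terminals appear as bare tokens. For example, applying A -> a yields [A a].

T
P => T
P * A => T
P * A * A => T
A * A * A => T
b * A * A => T
b * a * A => T
b * a * b => T
b * a * b => P => T
b * a * b => A => T
b * a * b => b => T
b * a * b => b => P
b * a * b => b => A
b * a * b => b => a

[T [P [P [P [A b]] * [A a]] * [A b]] => [T [P [A b]] => [T [P [A a]]]]]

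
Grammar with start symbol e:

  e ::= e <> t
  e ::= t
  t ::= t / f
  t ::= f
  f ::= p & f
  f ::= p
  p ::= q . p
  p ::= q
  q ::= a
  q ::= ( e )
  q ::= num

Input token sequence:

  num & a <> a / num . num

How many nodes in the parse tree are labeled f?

4

[e [e [t [f [p [q num]] & [f [p [q a]]]]]] <> [t [t [f [p [q a]]]] / [f [p [q num] . [p [q num]]]]]]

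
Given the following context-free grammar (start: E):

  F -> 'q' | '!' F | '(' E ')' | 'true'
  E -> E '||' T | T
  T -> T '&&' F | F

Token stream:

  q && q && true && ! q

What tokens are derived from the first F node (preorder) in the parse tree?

q

[E [T [T [T [T [F q]] && [F q]] && [F true]] && [F ! [F q]]]]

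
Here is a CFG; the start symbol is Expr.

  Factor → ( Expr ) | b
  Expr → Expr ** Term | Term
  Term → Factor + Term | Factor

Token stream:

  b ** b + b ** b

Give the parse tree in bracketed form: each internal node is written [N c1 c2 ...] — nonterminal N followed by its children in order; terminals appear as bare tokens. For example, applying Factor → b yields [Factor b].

Expr
Expr ** Term
Expr ** Term ** Term
Term ** Term ** Term
Factor ** Term ** Term
b ** Term ** Term
b ** Factor + Term ** Term
b ** b + Term ** Term
b ** b + Factor ** Term
b ** b + b ** Term
b ** b + b ** Factor
b ** b + b ** b

[Expr [Expr [Expr [Term [Factor b]]] ** [Term [Factor b] + [Term [Factor b]]]] ** [Term [Factor b]]]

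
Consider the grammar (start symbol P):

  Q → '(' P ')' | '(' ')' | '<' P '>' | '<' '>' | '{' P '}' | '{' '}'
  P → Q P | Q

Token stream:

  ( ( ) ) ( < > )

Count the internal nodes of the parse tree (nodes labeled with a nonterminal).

[P [Q ( [P [Q ( )]] )] [P [Q ( [P [Q < >]] )]]]

8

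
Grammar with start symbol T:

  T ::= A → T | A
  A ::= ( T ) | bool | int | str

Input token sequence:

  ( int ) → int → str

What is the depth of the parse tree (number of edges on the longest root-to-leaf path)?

4

[T [A ( [T [A int]] )] → [T [A int] → [T [A str]]]]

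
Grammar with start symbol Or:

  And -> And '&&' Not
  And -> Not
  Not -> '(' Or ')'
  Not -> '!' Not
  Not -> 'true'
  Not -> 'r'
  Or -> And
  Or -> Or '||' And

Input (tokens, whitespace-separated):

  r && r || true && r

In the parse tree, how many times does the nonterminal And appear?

[Or [Or [And [And [Not r]] && [Not r]]] || [And [And [Not true]] && [Not r]]]

4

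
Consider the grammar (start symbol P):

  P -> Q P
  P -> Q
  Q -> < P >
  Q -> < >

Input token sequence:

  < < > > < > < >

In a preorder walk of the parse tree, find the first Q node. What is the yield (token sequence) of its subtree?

[P [Q < [P [Q < >]] >] [P [Q < >] [P [Q < >]]]]

< < > >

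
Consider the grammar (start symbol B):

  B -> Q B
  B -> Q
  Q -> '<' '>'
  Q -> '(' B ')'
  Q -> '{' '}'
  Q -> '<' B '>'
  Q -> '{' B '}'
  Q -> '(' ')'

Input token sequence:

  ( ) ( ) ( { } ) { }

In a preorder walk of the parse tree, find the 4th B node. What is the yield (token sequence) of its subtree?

[B [Q ( )] [B [Q ( )] [B [Q ( [B [Q { }]] )] [B [Q { }]]]]]

{ }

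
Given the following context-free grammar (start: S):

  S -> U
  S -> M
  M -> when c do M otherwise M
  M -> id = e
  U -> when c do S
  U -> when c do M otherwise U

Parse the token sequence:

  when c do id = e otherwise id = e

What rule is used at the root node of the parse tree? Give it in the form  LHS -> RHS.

S -> M

[S [M when c do [M id = e] otherwise [M id = e]]]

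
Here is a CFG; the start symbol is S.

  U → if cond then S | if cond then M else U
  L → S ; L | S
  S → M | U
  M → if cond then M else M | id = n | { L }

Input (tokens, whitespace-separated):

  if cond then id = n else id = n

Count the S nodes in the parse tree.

[S [M if cond then [M id = n] else [M id = n]]]

1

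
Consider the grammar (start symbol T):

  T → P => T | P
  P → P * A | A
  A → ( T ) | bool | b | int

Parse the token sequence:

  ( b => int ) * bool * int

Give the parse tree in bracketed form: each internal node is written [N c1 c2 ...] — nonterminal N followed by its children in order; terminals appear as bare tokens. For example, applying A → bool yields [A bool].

T
P
P * A
P * A * A
A * A * A
( T ) * A * A
( P => T ) * A * A
( A => T ) * A * A
( b => T ) * A * A
( b => P ) * A * A
( b => A ) * A * A
( b => int ) * A * A
( b => int ) * bool * A
( b => int ) * bool * int

[T [P [P [P [A ( [T [P [A b]] => [T [P [A int]]]] )]] * [A bool]] * [A int]]]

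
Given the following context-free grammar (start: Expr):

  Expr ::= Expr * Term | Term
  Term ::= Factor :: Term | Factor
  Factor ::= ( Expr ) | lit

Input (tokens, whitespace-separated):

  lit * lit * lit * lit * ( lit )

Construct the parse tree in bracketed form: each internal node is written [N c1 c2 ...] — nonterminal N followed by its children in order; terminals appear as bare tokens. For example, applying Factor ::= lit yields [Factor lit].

[Expr [Expr [Expr [Expr [Expr [Term [Factor lit]]] * [Term [Factor lit]]] * [Term [Factor lit]]] * [Term [Factor lit]]] * [Term [Factor ( [Expr [Term [Factor lit]]] )]]]

Expr
Expr * Term
Expr * Term * Term
Expr * Term * Term * Term
Expr * Term * Term * Term * Term
Term * Term * Term * Term * Term
Factor * Term * Term * Term * Term
lit * Term * Term * Term * Term
lit * Factor * Term * Term * Term
lit * lit * Term * Term * Term
lit * lit * Factor * Term * Term
lit * lit * lit * Term * Term
lit * lit * lit * Factor * Term
lit * lit * lit * lit * Term
lit * lit * lit * lit * Factor
lit * lit * lit * lit * ( Expr )
lit * lit * lit * lit * ( Term )
lit * lit * lit * lit * ( Factor )
lit * lit * lit * lit * ( lit )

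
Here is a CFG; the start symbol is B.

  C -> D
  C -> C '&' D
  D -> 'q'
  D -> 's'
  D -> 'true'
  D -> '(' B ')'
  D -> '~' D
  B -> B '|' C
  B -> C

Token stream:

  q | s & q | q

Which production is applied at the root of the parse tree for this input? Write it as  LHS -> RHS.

[B [B [B [C [D q]]] | [C [C [D s]] & [D q]]] | [C [D q]]]

B -> B '|' C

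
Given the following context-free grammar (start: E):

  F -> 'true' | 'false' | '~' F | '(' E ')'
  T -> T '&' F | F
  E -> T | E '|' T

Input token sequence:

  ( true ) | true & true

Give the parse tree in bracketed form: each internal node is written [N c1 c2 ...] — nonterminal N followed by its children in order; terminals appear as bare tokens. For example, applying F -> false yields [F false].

[E [E [T [F ( [E [T [F true]]] )]]] | [T [T [F true]] & [F true]]]

E
E | T
T | T
F | T
( E ) | T
( T ) | T
( F ) | T
( true ) | T
( true ) | T & F
( true ) | F & F
( true ) | true & F
( true ) | true & true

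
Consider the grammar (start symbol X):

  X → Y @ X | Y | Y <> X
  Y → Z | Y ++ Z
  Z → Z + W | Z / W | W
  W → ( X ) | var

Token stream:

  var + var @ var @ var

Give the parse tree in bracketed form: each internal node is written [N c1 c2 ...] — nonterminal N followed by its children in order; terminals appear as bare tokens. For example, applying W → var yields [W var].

[X [Y [Z [Z [W var]] + [W var]]] @ [X [Y [Z [W var]]] @ [X [Y [Z [W var]]]]]]

X
Y @ X
Z @ X
Z + W @ X
W + W @ X
var + W @ X
var + var @ X
var + var @ Y @ X
var + var @ Z @ X
var + var @ W @ X
var + var @ var @ X
var + var @ var @ Y
var + var @ var @ Z
var + var @ var @ W
var + var @ var @ var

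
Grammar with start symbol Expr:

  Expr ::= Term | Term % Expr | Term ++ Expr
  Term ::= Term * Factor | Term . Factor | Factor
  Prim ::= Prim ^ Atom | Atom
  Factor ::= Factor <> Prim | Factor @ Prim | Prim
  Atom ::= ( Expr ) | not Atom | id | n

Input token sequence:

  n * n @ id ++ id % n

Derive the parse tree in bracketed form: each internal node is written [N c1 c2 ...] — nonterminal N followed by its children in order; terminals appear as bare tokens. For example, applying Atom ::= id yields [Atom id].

Expr
Term ++ Expr
Term * Factor ++ Expr
Factor * Factor ++ Expr
Prim * Factor ++ Expr
Atom * Factor ++ Expr
n * Factor ++ Expr
n * Factor @ Prim ++ Expr
n * Prim @ Prim ++ Expr
n * Atom @ Prim ++ Expr
n * n @ Prim ++ Expr
n * n @ Atom ++ Expr
n * n @ id ++ Expr
n * n @ id ++ Term % Expr
n * n @ id ++ Factor % Expr
n * n @ id ++ Prim % Expr
n * n @ id ++ Atom % Expr
n * n @ id ++ id % Expr
n * n @ id ++ id % Term
n * n @ id ++ id % Factor
n * n @ id ++ id % Prim
n * n @ id ++ id % Atom
n * n @ id ++ id % n

[Expr [Term [Term [Factor [Prim [Atom n]]]] * [Factor [Factor [Prim [Atom n]]] @ [Prim [Atom id]]]] ++ [Expr [Term [Factor [Prim [Atom id]]]] % [Expr [Term [Factor [Prim [Atom n]]]]]]]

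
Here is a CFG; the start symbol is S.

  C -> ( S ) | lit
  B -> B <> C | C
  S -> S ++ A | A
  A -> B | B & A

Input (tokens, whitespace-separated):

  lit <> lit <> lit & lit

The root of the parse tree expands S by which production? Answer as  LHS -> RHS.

S -> A

[S [A [B [B [B [C lit]] <> [C lit]] <> [C lit]] & [A [B [C lit]]]]]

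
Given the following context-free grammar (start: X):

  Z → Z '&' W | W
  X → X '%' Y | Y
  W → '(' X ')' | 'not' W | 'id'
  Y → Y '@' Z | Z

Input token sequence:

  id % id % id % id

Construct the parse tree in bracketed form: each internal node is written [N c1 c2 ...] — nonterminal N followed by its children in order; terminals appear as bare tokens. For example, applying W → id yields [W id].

[X [X [X [X [Y [Z [W id]]]] % [Y [Z [W id]]]] % [Y [Z [W id]]]] % [Y [Z [W id]]]]

X
X % Y
X % Y % Y
X % Y % Y % Y
Y % Y % Y % Y
Z % Y % Y % Y
W % Y % Y % Y
id % Y % Y % Y
id % Z % Y % Y
id % W % Y % Y
id % id % Y % Y
id % id % Z % Y
id % id % W % Y
id % id % id % Y
id % id % id % Z
id % id % id % W
id % id % id % id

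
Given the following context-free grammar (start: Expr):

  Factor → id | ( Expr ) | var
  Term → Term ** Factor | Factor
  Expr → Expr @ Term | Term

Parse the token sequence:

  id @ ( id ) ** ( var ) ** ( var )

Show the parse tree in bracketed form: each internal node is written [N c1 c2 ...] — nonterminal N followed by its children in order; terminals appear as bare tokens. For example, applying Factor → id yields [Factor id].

Expr
Expr @ Term
Term @ Term
Factor @ Term
id @ Term
id @ Term ** Factor
id @ Term ** Factor ** Factor
id @ Factor ** Factor ** Factor
id @ ( Expr ) ** Factor ** Factor
id @ ( Term ) ** Factor ** Factor
id @ ( Factor ) ** Factor ** Factor
id @ ( id ) ** Factor ** Factor
id @ ( id ) ** ( Expr ) ** Factor
id @ ( id ) ** ( Term ) ** Factor
id @ ( id ) ** ( Factor ) ** Factor
id @ ( id ) ** ( var ) ** Factor
id @ ( id ) ** ( var ) ** ( Expr )
id @ ( id ) ** ( var ) ** ( Term )
id @ ( id ) ** ( var ) ** ( Factor )
id @ ( id ) ** ( var ) ** ( var )

[Expr [Expr [Term [Factor id]]] @ [Term [Term [Term [Factor ( [Expr [Term [Factor id]]] )]] ** [Factor ( [Expr [Term [Factor var]]] )]] ** [Factor ( [Expr [Term [Factor var]]] )]]]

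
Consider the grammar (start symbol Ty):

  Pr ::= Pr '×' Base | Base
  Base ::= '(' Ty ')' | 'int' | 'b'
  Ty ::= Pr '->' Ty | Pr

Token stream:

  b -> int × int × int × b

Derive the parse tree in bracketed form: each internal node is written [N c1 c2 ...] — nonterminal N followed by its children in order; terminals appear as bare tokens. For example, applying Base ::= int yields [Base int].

[Ty [Pr [Base b]] -> [Ty [Pr [Pr [Pr [Pr [Base int]] × [Base int]] × [Base int]] × [Base b]]]]

Ty
Pr -> Ty
Base -> Ty
b -> Ty
b -> Pr
b -> Pr × Base
b -> Pr × Base × Base
b -> Pr × Base × Base × Base
b -> Base × Base × Base × Base
b -> int × Base × Base × Base
b -> int × int × Base × Base
b -> int × int × int × Base
b -> int × int × int × b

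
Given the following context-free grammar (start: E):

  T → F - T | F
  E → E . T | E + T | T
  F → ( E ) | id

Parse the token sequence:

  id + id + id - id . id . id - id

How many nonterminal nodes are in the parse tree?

19

[E [E [E [E [E [T [F id]]] + [T [F id]]] + [T [F id] - [T [F id]]]] . [T [F id]]] . [T [F id] - [T [F id]]]]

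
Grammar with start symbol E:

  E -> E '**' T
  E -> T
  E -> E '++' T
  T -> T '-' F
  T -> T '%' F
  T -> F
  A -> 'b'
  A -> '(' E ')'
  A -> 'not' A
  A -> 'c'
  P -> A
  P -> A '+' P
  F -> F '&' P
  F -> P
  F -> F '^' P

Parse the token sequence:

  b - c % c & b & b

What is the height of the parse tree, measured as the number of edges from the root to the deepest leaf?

7

[E [T [T [T [F [P [A b]]]] - [F [P [A c]]]] % [F [F [F [P [A c]]] & [P [A b]]] & [P [A b]]]]]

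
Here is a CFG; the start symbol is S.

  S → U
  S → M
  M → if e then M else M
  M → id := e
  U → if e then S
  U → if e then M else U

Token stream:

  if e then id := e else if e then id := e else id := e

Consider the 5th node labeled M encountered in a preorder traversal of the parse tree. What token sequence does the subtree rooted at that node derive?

[S [M if e then [M id := e] else [M if e then [M id := e] else [M id := e]]]]

id := e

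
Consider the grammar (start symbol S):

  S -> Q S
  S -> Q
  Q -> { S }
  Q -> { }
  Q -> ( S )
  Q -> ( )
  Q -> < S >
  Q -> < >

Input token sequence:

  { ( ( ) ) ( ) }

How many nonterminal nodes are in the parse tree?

[S [Q { [S [Q ( [S [Q ( )]] )] [S [Q ( )]]] }]]

8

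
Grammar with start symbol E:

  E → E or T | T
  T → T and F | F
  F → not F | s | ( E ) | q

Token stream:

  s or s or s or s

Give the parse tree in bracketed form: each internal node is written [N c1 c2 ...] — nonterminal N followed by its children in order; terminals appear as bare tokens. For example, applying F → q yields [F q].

E
E or T
E or T or T
E or T or T or T
T or T or T or T
F or T or T or T
s or T or T or T
s or F or T or T
s or s or T or T
s or s or F or T
s or s or s or T
s or s or s or F
s or s or s or s

[E [E [E [E [T [F s]]] or [T [F s]]] or [T [F s]]] or [T [F s]]]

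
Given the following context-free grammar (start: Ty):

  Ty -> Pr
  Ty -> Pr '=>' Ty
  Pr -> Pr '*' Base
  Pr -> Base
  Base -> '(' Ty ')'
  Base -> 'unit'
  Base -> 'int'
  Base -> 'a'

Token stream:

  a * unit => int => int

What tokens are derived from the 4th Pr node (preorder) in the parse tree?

int

[Ty [Pr [Pr [Base a]] * [Base unit]] => [Ty [Pr [Base int]] => [Ty [Pr [Base int]]]]]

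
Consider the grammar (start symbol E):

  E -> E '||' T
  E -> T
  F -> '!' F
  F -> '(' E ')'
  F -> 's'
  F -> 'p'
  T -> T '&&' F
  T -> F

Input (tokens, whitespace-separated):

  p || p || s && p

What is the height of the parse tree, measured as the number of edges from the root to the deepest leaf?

5

[E [E [E [T [F p]]] || [T [F p]]] || [T [T [F s]] && [F p]]]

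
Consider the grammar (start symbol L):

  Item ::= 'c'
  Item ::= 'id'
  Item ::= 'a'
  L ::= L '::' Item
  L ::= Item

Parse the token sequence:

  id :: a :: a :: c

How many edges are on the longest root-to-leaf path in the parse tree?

[L [L [L [L [Item id]] :: [Item a]] :: [Item a]] :: [Item c]]

5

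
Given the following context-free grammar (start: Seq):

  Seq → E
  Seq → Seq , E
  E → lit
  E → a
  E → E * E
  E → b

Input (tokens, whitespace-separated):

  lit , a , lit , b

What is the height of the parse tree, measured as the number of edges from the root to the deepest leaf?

[Seq [Seq [Seq [Seq [E lit]] , [E a]] , [E lit]] , [E b]]

5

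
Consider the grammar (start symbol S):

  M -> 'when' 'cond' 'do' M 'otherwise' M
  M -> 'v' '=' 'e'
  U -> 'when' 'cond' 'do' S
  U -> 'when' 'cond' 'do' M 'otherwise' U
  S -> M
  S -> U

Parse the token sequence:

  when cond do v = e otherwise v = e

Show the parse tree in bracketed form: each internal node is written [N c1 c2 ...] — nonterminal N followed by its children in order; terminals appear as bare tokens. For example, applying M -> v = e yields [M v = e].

[S [M when cond do [M v = e] otherwise [M v = e]]]

S
M
when cond do M otherwise M
when cond do v = e otherwise M
when cond do v = e otherwise v = e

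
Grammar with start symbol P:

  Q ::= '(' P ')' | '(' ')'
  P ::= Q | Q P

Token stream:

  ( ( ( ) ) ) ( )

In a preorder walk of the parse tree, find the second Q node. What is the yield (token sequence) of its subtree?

( ( ) )

[P [Q ( [P [Q ( [P [Q ( )]] )]] )] [P [Q ( )]]]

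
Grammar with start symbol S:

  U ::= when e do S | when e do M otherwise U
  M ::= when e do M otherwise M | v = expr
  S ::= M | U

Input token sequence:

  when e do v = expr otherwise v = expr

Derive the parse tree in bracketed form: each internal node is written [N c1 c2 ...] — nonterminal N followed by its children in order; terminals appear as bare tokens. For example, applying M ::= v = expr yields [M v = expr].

S
M
when e do M otherwise M
when e do v = expr otherwise M
when e do v = expr otherwise v = expr

[S [M when e do [M v = expr] otherwise [M v = expr]]]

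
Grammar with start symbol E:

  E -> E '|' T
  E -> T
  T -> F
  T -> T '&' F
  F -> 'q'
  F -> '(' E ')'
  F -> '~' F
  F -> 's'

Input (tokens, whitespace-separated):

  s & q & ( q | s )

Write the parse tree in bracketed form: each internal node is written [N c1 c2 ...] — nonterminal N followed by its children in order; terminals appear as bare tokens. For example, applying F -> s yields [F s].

E
T
T & F
T & F & F
F & F & F
s & F & F
s & q & F
s & q & ( E )
s & q & ( E | T )
s & q & ( T | T )
s & q & ( F | T )
s & q & ( q | T )
s & q & ( q | F )
s & q & ( q | s )

[E [T [T [T [F s]] & [F q]] & [F ( [E [E [T [F q]]] | [T [F s]]] )]]]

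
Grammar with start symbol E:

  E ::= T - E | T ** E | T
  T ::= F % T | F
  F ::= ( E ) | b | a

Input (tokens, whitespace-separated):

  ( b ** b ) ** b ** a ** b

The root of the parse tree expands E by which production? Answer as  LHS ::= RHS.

E ::= T ** E

[E [T [F ( [E [T [F b]] ** [E [T [F b]]]] )]] ** [E [T [F b]] ** [E [T [F a]] ** [E [T [F b]]]]]]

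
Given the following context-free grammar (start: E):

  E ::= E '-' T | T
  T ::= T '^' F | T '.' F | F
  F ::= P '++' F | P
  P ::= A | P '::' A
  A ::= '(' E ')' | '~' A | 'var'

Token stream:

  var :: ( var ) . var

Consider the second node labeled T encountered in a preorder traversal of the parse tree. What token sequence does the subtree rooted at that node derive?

[E [T [T [F [P [P [A var]] :: [A ( [E [T [F [P [A var]]]]] )]]]] . [F [P [A var]]]]]

var :: ( var )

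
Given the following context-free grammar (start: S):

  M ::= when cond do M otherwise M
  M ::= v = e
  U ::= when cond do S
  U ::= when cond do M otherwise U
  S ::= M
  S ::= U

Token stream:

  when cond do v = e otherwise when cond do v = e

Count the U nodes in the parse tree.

[S [U when cond do [M v = e] otherwise [U when cond do [S [M v = e]]]]]

2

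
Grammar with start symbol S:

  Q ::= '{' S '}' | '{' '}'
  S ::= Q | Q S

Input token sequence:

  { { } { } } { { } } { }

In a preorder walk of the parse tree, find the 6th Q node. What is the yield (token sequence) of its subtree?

{ }

[S [Q { [S [Q { }] [S [Q { }]]] }] [S [Q { [S [Q { }]] }] [S [Q { }]]]]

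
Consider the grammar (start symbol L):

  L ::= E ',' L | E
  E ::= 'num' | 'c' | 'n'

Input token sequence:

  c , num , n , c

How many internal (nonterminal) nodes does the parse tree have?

8

[L [E c] , [L [E num] , [L [E n] , [L [E c]]]]]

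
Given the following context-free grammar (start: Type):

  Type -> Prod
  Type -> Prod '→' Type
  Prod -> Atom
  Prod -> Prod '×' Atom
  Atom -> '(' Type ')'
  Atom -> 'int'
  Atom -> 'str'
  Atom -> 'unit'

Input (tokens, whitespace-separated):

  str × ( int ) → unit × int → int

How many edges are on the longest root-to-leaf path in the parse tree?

6

[Type [Prod [Prod [Atom str]] × [Atom ( [Type [Prod [Atom int]]] )]] → [Type [Prod [Prod [Atom unit]] × [Atom int]] → [Type [Prod [Atom int]]]]]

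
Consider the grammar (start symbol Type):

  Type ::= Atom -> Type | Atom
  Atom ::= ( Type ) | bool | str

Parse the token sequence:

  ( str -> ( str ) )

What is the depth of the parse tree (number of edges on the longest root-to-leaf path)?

7

[Type [Atom ( [Type [Atom str] -> [Type [Atom ( [Type [Atom str]] )]]] )]]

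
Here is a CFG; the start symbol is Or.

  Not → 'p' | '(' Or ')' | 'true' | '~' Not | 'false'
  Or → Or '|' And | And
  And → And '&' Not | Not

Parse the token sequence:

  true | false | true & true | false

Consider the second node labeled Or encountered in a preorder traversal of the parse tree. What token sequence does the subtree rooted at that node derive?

[Or [Or [Or [Or [And [Not true]]] | [And [Not false]]] | [And [And [Not true]] & [Not true]]] | [And [Not false]]]

true | false | true & true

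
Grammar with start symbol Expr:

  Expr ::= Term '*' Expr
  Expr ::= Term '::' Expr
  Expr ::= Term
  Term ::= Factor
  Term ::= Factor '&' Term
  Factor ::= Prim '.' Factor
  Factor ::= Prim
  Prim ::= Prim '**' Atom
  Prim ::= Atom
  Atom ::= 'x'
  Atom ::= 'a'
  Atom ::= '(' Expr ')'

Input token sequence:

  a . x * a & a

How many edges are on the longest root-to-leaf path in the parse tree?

7

[Expr [Term [Factor [Prim [Atom a]] . [Factor [Prim [Atom x]]]]] * [Expr [Term [Factor [Prim [Atom a]]] & [Term [Factor [Prim [Atom a]]]]]]]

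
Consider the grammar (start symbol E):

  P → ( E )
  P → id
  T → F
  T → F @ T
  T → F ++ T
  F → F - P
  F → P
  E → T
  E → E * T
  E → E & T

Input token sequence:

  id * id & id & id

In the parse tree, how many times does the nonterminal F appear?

[E [E [E [E [T [F [P id]]]] * [T [F [P id]]]] & [T [F [P id]]]] & [T [F [P id]]]]

4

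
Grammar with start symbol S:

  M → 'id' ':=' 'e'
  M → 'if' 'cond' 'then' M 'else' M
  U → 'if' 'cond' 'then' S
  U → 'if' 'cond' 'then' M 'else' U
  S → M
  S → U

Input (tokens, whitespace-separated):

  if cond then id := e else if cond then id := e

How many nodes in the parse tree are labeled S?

[S [U if cond then [M id := e] else [U if cond then [S [M id := e]]]]]

2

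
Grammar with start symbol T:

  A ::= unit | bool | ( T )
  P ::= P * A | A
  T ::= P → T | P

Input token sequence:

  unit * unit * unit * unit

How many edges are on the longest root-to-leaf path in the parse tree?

[T [P [P [P [P [A unit]] * [A unit]] * [A unit]] * [A unit]]]

6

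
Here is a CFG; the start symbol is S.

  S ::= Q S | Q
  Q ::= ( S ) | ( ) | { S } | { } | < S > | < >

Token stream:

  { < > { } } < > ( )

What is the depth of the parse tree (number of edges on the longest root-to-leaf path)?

5

[S [Q { [S [Q < >] [S [Q { }]]] }] [S [Q < >] [S [Q ( )]]]]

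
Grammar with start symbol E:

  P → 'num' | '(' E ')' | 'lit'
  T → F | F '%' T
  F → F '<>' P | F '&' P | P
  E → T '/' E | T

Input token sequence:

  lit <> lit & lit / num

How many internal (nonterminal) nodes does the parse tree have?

[E [T [F [F [F [P lit]] <> [P lit]] & [P lit]]] / [E [T [F [P num]]]]]

12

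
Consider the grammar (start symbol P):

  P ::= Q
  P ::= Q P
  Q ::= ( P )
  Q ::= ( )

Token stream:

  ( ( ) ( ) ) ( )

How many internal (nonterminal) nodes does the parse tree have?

8

[P [Q ( [P [Q ( )] [P [Q ( )]]] )] [P [Q ( )]]]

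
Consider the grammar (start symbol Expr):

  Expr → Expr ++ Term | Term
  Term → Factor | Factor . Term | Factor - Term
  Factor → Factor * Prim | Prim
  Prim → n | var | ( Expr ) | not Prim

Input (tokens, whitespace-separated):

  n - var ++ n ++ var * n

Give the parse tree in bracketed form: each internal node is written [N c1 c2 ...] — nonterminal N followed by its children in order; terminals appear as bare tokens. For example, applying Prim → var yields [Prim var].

Expr
Expr ++ Term
Expr ++ Term ++ Term
Term ++ Term ++ Term
Factor - Term ++ Term ++ Term
Prim - Term ++ Term ++ Term
n - Term ++ Term ++ Term
n - Factor ++ Term ++ Term
n - Prim ++ Term ++ Term
n - var ++ Term ++ Term
n - var ++ Factor ++ Term
n - var ++ Prim ++ Term
n - var ++ n ++ Term
n - var ++ n ++ Factor
n - var ++ n ++ Factor * Prim
n - var ++ n ++ Prim * Prim
n - var ++ n ++ var * Prim
n - var ++ n ++ var * n

[Expr [Expr [Expr [Term [Factor [Prim n]] - [Term [Factor [Prim var]]]]] ++ [Term [Factor [Prim n]]]] ++ [Term [Factor [Factor [Prim var]] * [Prim n]]]]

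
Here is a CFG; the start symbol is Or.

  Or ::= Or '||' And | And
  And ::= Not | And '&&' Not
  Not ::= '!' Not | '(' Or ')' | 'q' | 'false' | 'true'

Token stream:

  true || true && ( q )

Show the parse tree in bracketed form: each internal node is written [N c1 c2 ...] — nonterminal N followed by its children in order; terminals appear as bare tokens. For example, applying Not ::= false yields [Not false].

Or
Or || And
And || And
Not || And
true || And
true || And && Not
true || Not && Not
true || true && Not
true || true && ( Or )
true || true && ( And )
true || true && ( Not )
true || true && ( q )

[Or [Or [And [Not true]]] || [And [And [Not true]] && [Not ( [Or [And [Not q]]] )]]]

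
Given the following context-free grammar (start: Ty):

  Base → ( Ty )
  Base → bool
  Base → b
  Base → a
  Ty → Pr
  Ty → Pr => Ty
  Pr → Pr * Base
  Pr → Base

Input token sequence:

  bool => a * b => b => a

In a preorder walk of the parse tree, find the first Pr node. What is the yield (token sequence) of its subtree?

[Ty [Pr [Base bool]] => [Ty [Pr [Pr [Base a]] * [Base b]] => [Ty [Pr [Base b]] => [Ty [Pr [Base a]]]]]]

bool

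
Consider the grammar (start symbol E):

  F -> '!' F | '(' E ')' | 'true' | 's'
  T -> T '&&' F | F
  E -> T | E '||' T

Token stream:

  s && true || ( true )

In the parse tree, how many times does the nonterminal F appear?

[E [E [T [T [F s]] && [F true]]] || [T [F ( [E [T [F true]]] )]]]

4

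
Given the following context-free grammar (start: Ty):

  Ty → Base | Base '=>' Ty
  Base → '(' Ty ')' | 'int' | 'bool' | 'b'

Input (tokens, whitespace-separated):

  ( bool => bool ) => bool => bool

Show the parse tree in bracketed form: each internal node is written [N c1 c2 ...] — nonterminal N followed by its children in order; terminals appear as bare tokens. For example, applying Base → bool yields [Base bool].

Ty
Base => Ty
( Ty ) => Ty
( Base => Ty ) => Ty
( bool => Ty ) => Ty
( bool => Base ) => Ty
( bool => bool ) => Ty
( bool => bool ) => Base => Ty
( bool => bool ) => bool => Ty
( bool => bool ) => bool => Base
( bool => bool ) => bool => bool

[Ty [Base ( [Ty [Base bool] => [Ty [Base bool]]] )] => [Ty [Base bool] => [Ty [Base bool]]]]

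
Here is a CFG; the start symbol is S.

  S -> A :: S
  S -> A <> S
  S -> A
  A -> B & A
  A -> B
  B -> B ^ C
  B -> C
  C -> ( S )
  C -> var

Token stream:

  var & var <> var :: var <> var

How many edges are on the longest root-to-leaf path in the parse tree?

7

[S [A [B [C var]] & [A [B [C var]]]] <> [S [A [B [C var]]] :: [S [A [B [C var]]] <> [S [A [B [C var]]]]]]]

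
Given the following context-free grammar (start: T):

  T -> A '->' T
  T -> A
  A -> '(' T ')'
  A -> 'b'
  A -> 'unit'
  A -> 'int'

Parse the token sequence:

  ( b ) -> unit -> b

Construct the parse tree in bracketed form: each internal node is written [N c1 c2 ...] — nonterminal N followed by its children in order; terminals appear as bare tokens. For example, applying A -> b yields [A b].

T
A -> T
( T ) -> T
( A ) -> T
( b ) -> T
( b ) -> A -> T
( b ) -> unit -> T
( b ) -> unit -> A
( b ) -> unit -> b

[T [A ( [T [A b]] )] -> [T [A unit] -> [T [A b]]]]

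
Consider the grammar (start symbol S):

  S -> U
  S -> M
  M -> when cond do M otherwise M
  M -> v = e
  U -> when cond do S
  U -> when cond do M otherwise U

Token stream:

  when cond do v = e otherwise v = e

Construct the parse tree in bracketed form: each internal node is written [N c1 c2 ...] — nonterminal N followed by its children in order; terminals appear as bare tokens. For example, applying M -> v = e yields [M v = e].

S
M
when cond do M otherwise M
when cond do v = e otherwise M
when cond do v = e otherwise v = e

[S [M when cond do [M v = e] otherwise [M v = e]]]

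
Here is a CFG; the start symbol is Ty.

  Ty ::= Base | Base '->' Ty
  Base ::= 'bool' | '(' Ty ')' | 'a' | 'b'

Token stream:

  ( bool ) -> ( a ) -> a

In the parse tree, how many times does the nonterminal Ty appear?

[Ty [Base ( [Ty [Base bool]] )] -> [Ty [Base ( [Ty [Base a]] )] -> [Ty [Base a]]]]

5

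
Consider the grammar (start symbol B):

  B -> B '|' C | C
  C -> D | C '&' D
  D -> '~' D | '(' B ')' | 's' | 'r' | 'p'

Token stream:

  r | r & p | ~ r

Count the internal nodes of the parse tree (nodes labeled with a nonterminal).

[B [B [B [C [D r]]] | [C [C [D r]] & [D p]]] | [C [D ~ [D r]]]]

12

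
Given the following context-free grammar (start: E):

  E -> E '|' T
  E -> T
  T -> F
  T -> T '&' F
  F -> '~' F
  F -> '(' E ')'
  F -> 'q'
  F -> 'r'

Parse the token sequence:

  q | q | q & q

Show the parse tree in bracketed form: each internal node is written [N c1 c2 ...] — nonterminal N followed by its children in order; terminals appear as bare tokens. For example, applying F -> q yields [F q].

E
E | T
E | T | T
T | T | T
F | T | T
q | T | T
q | F | T
q | q | T
q | q | T & F
q | q | F & F
q | q | q & F
q | q | q & q

[E [E [E [T [F q]]] | [T [F q]]] | [T [T [F q]] & [F q]]]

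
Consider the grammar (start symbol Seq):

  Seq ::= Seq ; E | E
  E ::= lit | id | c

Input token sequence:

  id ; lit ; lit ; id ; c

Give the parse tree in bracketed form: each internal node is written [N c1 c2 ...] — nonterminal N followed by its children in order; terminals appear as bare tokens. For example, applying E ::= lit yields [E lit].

Seq
Seq ; E
Seq ; E ; E
Seq ; E ; E ; E
Seq ; E ; E ; E ; E
E ; E ; E ; E ; E
id ; E ; E ; E ; E
id ; lit ; E ; E ; E
id ; lit ; lit ; E ; E
id ; lit ; lit ; id ; E
id ; lit ; lit ; id ; c

[Seq [Seq [Seq [Seq [Seq [E id]] ; [E lit]] ; [E lit]] ; [E id]] ; [E c]]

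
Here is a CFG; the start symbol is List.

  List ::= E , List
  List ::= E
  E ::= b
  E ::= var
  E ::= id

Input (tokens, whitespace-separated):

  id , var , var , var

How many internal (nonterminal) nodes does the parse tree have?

8

[List [E id] , [List [E var] , [List [E var] , [List [E var]]]]]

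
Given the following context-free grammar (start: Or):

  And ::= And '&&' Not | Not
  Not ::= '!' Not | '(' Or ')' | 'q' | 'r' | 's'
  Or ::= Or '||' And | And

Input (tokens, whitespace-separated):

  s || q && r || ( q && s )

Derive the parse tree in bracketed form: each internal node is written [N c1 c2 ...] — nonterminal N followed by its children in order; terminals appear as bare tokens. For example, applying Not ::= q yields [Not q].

[Or [Or [Or [And [Not s]]] || [And [And [Not q]] && [Not r]]] || [And [Not ( [Or [And [And [Not q]] && [Not s]]] )]]]

Or
Or || And
Or || And || And
And || And || And
Not || And || And
s || And || And
s || And && Not || And
s || Not && Not || And
s || q && Not || And
s || q && r || And
s || q && r || Not
s || q && r || ( Or )
s || q && r || ( And )
s || q && r || ( And && Not )
s || q && r || ( Not && Not )
s || q && r || ( q && Not )
s || q && r || ( q && s )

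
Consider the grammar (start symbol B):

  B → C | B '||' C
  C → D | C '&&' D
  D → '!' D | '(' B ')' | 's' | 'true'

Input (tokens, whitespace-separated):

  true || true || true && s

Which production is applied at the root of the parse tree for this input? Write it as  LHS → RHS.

B → B '||' C

[B [B [B [C [D true]]] || [C [D true]]] || [C [C [D true]] && [D s]]]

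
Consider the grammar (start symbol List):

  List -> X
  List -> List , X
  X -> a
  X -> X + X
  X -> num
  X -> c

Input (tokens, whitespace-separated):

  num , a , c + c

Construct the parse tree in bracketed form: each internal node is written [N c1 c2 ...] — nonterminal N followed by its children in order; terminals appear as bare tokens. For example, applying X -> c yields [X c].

[List [List [List [X num]] , [X a]] , [X [X c] + [X c]]]

List
List , X
List , X , X
X , X , X
num , X , X
num , a , X
num , a , X + X
num , a , c + X
num , a , c + c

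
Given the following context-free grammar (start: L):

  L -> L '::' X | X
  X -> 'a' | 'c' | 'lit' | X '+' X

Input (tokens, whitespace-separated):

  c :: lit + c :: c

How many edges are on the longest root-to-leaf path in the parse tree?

[L [L [L [X c]] :: [X [X lit] + [X c]]] :: [X c]]

4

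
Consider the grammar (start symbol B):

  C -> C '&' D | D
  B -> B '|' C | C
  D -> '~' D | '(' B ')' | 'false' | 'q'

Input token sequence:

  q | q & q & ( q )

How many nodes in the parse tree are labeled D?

5

[B [B [C [D q]]] | [C [C [C [D q]] & [D q]] & [D ( [B [C [D q]]] )]]]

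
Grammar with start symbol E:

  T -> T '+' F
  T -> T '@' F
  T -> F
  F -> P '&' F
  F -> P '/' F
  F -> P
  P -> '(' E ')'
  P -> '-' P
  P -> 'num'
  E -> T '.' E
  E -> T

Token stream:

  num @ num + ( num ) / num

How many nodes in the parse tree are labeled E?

[E [T [T [T [F [P num]]] @ [F [P num]]] + [F [P ( [E [T [F [P num]]]] )] / [F [P num]]]]]

2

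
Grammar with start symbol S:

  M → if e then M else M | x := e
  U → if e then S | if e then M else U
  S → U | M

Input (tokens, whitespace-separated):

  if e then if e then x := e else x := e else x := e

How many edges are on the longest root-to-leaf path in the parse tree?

[S [M if e then [M if e then [M x := e] else [M x := e]] else [M x := e]]]

4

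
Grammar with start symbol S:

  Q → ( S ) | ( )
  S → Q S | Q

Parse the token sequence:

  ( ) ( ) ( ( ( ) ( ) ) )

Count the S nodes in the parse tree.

6

[S [Q ( )] [S [Q ( )] [S [Q ( [S [Q ( [S [Q ( )] [S [Q ( )]]] )]] )]]]]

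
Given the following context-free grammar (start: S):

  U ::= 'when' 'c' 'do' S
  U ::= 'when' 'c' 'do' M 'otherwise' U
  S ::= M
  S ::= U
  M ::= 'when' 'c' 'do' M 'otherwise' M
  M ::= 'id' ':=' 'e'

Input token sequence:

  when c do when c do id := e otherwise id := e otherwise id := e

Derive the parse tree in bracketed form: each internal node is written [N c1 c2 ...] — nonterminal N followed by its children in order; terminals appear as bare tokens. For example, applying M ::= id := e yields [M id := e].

[S [M when c do [M when c do [M id := e] otherwise [M id := e]] otherwise [M id := e]]]

S
M
when c do M otherwise M
when c do when c do M otherwise M otherwise M
when c do when c do id := e otherwise M otherwise M
when c do when c do id := e otherwise id := e otherwise M
when c do when c do id := e otherwise id := e otherwise id := e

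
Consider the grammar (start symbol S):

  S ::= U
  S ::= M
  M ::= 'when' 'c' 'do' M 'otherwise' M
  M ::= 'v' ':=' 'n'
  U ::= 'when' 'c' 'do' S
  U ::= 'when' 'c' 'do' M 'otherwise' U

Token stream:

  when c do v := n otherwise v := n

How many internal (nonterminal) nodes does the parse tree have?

[S [M when c do [M v := n] otherwise [M v := n]]]

4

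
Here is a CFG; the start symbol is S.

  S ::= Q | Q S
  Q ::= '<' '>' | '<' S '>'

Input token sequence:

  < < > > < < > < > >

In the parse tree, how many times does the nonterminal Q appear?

5

[S [Q < [S [Q < >]] >] [S [Q < [S [Q < >] [S [Q < >]]] >]]]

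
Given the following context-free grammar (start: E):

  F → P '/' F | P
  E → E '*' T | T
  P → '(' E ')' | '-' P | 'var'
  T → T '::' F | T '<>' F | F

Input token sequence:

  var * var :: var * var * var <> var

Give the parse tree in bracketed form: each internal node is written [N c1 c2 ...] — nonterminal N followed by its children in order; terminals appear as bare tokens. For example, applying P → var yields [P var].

E
E * T
E * T * T
E * T * T * T
T * T * T * T
F * T * T * T
P * T * T * T
var * T * T * T
var * T :: F * T * T
var * F :: F * T * T
var * P :: F * T * T
var * var :: F * T * T
var * var :: P * T * T
var * var :: var * T * T
var * var :: var * F * T
var * var :: var * P * T
var * var :: var * var * T
var * var :: var * var * T <> F
var * var :: var * var * F <> F
var * var :: var * var * P <> F
var * var :: var * var * var <> F
var * var :: var * var * var <> P
var * var :: var * var * var <> var

[E [E [E [E [T [F [P var]]]] * [T [T [F [P var]]] :: [F [P var]]]] * [T [F [P var]]]] * [T [T [F [P var]]] <> [F [P var]]]]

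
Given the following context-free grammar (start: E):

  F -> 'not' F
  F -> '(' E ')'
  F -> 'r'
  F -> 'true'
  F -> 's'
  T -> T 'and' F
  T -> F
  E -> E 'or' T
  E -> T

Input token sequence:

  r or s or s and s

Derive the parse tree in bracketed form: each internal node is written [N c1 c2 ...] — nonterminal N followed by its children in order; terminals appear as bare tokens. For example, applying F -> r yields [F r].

[E [E [E [T [F r]]] or [T [F s]]] or [T [T [F s]] and [F s]]]

E
E or T
E or T or T
T or T or T
F or T or T
r or T or T
r or F or T
r or s or T
r or s or T and F
r or s or F and F
r or s or s and F
r or s or s and s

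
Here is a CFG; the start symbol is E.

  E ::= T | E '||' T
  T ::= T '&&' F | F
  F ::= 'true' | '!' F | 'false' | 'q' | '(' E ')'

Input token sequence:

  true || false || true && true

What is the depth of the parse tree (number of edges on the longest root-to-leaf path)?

5

[E [E [E [T [F true]]] || [T [F false]]] || [T [T [F true]] && [F true]]]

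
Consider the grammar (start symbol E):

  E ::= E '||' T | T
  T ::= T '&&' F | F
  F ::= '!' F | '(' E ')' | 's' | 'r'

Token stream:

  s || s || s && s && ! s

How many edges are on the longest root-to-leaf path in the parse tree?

[E [E [E [T [F s]]] || [T [F s]]] || [T [T [T [F s]] && [F s]] && [F ! [F s]]]]

5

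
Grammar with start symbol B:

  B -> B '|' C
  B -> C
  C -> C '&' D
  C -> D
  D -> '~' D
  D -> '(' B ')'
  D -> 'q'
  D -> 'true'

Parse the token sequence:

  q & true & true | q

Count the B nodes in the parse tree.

2

[B [B [C [C [C [D q]] & [D true]] & [D true]]] | [C [D q]]]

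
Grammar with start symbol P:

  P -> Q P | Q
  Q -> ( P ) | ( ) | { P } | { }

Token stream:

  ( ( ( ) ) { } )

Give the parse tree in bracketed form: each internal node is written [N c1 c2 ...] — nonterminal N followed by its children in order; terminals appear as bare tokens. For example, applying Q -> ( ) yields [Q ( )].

P
Q
( P )
( Q P )
( ( P ) P )
( ( Q ) P )
( ( ( ) ) P )
( ( ( ) ) Q )
( ( ( ) ) { } )

[P [Q ( [P [Q ( [P [Q ( )]] )] [P [Q { }]]] )]]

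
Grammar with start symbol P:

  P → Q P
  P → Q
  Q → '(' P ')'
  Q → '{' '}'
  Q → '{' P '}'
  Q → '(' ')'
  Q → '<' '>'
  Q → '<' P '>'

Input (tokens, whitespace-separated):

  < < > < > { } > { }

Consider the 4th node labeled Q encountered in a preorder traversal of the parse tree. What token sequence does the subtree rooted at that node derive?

{ }

[P [Q < [P [Q < >] [P [Q < >] [P [Q { }]]]] >] [P [Q { }]]]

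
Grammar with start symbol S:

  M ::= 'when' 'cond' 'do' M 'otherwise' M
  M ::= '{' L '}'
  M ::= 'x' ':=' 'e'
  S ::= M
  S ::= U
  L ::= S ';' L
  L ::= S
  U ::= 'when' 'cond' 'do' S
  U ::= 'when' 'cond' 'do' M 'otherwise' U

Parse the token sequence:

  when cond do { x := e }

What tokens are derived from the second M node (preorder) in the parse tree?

[S [U when cond do [S [M { [L [S [M x := e]]] }]]]]

x := e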